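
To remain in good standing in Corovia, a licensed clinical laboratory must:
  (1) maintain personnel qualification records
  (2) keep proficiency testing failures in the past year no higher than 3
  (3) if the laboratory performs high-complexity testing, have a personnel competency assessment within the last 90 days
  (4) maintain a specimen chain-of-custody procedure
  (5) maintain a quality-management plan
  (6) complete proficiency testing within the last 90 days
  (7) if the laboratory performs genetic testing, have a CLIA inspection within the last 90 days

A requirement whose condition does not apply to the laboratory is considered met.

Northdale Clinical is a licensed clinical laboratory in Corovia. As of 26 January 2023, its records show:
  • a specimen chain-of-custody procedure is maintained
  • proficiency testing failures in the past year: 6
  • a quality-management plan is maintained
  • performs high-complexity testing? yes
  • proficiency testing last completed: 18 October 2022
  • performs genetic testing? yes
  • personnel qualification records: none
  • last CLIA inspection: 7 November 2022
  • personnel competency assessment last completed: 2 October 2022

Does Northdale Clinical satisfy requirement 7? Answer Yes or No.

Yes

7. condition 'performs genetic testing' holds; CLIA inspection 80 days ago vs limit 90 → met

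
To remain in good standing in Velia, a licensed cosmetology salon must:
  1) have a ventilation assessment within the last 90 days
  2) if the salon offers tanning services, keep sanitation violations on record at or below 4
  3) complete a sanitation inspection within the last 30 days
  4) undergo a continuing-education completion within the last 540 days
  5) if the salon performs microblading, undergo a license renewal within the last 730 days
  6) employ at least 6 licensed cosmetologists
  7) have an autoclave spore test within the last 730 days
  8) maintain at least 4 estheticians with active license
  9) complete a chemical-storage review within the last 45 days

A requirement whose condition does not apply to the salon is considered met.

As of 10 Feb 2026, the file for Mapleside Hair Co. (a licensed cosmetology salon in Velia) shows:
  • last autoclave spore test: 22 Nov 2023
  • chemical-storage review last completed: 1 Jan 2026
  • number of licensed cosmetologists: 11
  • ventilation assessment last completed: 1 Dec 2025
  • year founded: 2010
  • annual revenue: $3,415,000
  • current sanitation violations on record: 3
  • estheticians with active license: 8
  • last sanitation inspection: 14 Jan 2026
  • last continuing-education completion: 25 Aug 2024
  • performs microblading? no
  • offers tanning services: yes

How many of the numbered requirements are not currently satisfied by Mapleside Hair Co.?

1. ventilation assessment 71 days ago vs limit 90 → met
2. condition 'offers tanning services' holds; sanitation violations on record 3 ≤ 4 → met
3. sanitation inspection 27 days ago vs limit 30 → met
4. continuing-education completion 534 days ago vs limit 540 → met
5. condition 'performs microblading' does not hold → requirement n/a → met
6. licensed cosmetologists 11 ≥ 6 → met
7. autoclave spore test 811 days ago vs limit 730 → not met
8. estheticians with active license 8 ≥ 4 → met
9. chemical-storage review 40 days ago vs limit 45 → met
Not met: 1 of 9

1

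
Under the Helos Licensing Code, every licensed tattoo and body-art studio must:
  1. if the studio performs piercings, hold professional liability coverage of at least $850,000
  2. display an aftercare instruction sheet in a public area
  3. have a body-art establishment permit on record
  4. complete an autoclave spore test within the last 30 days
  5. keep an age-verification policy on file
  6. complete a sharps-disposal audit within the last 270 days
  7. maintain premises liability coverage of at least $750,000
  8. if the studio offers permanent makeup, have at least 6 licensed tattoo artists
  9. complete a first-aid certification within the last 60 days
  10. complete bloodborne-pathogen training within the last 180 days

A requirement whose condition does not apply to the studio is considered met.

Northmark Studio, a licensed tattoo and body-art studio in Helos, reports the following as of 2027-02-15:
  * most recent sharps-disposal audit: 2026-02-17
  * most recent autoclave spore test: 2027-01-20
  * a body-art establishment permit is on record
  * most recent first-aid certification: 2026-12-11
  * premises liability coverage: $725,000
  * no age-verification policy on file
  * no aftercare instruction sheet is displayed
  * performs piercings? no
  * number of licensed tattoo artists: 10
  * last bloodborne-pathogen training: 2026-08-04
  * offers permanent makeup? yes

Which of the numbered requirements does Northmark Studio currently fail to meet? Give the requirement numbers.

1. condition 'performs piercings' does not hold → requirement n/a → met
2. aftercare instruction sheet absent → not met
3. body-art establishment permit present → met
4. autoclave spore test 26 days ago vs limit 30 → met
5. age-verification policy absent → not met
6. sharps-disposal audit 363 days ago vs limit 270 → not met
7. premises liability coverage $725,000 < $750,000 → not met
8. condition 'offers permanent makeup' holds; licensed tattoo artists 10 ≥ 6 → met
9. first-aid certification 66 days ago vs limit 60 → not met
10. bloodborne-pathogen training 195 days ago vs limit 180 → not met
Not met: 2, 5, 6, 7, 9, 10

2, 5, 6, 7, 9, 10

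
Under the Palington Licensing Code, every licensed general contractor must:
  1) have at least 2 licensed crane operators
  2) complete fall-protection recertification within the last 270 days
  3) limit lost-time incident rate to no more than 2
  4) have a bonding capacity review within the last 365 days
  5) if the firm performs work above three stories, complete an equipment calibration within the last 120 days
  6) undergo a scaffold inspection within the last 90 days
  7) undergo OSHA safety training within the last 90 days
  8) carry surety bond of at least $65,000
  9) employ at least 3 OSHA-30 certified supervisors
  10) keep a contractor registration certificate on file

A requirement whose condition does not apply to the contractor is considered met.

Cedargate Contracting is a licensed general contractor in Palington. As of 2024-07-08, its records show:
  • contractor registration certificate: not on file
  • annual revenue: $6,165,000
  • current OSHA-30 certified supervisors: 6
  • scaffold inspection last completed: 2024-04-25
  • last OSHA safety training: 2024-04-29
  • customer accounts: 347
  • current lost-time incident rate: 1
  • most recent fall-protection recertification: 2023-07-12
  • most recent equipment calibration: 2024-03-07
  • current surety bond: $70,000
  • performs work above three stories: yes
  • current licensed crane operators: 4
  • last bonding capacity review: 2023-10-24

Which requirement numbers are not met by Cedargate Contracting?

2, 5, 10

1. licensed crane operators 4 ≥ 2 → met
2. fall-protection recertification 362 days ago vs limit 270 → not met
3. lost-time incident rate 1 ≤ 2 → met
4. bonding capacity review 258 days ago vs limit 365 → met
5. condition 'performs work above three stories' holds; equipment calibration 123 days ago vs limit 120 → not met
6. scaffold inspection 74 days ago vs limit 90 → met
7. OSHA safety training 70 days ago vs limit 90 → met
8. surety bond $70,000 ≥ $65,000 → met
9. OSHA-30 certified supervisors 6 ≥ 3 → met
10. contractor registration certificate absent → not met
Not met: 2, 5, 10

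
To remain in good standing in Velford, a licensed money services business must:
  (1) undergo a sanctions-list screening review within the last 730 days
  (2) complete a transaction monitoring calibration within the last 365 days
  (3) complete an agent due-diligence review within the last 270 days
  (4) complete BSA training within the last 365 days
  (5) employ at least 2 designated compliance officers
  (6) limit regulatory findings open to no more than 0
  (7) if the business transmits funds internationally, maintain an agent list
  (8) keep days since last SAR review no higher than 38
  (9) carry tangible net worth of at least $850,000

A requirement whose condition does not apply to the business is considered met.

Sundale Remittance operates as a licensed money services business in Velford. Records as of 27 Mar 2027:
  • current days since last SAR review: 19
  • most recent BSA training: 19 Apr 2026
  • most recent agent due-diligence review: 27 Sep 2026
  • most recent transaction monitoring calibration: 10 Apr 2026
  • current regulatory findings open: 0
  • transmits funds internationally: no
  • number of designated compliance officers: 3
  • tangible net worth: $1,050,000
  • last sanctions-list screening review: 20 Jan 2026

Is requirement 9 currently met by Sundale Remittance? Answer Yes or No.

Yes

9. tangible net worth $1,050,000 ≥ $850,000 → met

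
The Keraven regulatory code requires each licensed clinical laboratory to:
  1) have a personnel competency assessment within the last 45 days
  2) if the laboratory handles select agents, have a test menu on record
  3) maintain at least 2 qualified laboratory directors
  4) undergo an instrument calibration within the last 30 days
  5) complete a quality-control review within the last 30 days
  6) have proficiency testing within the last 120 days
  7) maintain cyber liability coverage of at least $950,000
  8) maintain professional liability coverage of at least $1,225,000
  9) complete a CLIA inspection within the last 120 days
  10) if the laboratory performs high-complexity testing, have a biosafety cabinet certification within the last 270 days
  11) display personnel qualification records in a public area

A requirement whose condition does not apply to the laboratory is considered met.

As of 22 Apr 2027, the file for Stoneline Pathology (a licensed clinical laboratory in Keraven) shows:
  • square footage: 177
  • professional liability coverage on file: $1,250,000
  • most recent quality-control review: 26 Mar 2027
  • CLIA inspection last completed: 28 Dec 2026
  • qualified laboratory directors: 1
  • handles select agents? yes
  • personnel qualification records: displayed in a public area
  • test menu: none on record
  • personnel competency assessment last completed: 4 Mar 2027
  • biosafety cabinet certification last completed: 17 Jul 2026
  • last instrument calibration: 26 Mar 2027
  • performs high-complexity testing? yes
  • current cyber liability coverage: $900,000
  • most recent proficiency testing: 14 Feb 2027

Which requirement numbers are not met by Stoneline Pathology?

1, 2, 3, 7, 10

1. personnel competency assessment 49 days ago vs limit 45 → not met
2. condition 'handles select agents' holds; test menu absent → not met
3. qualified laboratory directors 1 < 2 → not met
4. instrument calibration 27 days ago vs limit 30 → met
5. quality-control review 27 days ago vs limit 30 → met
6. proficiency testing 67 days ago vs limit 120 → met
7. cyber liability coverage $900,000 < $950,000 → not met
8. professional liability coverage $1,250,000 ≥ $1,225,000 → met
9. CLIA inspection 115 days ago vs limit 120 → met
10. condition 'performs high-complexity testing' holds; biosafety cabinet certification 279 days ago vs limit 270 → not met
11. personnel qualification records present → met
Not met: 1, 2, 3, 7, 10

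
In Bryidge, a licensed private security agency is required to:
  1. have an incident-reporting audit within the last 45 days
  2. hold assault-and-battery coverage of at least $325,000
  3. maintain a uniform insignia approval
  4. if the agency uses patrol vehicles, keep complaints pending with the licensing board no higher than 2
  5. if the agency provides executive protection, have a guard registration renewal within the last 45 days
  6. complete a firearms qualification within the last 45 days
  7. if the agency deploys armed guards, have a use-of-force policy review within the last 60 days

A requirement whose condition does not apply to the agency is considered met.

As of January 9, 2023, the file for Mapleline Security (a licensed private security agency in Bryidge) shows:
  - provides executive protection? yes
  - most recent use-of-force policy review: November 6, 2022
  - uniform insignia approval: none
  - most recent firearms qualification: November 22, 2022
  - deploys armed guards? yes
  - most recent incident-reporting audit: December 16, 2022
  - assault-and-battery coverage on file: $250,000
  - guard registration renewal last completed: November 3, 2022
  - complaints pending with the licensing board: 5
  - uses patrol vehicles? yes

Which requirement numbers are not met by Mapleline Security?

1. incident-reporting audit 24 days ago vs limit 45 → met
2. assault-and-battery coverage $250,000 < $325,000 → not met
3. uniform insignia approval absent → not met
4. condition 'uses patrol vehicles' holds; complaints pending with the licensing board 5 > 2 → not met
5. condition 'provides executive protection' holds; guard registration renewal 67 days ago vs limit 45 → not met
6. firearms qualification 48 days ago vs limit 45 → not met
7. condition 'deploys armed guards' holds; use-of-force policy review 64 days ago vs limit 60 → not met
Not met: 2, 3, 4, 5, 6, 7

2, 3, 4, 5, 6, 7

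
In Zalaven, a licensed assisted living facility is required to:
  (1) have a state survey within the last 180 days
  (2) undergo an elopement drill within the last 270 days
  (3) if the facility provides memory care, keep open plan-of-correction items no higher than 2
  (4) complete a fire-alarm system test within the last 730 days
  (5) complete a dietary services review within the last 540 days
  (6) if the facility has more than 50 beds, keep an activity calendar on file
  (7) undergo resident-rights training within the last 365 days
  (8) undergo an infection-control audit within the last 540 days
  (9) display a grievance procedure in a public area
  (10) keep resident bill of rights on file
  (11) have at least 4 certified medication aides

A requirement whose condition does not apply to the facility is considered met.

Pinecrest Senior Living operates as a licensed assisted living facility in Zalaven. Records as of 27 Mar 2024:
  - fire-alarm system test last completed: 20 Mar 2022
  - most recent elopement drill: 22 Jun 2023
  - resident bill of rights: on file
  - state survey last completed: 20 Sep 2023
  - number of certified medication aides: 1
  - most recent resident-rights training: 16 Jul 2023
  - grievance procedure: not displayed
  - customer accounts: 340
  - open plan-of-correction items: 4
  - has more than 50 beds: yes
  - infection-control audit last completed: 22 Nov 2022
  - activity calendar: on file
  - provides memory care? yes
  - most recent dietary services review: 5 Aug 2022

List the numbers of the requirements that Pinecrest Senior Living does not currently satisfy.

1. state survey 189 days ago vs limit 180 → not met
2. elopement drill 279 days ago vs limit 270 → not met
3. condition 'provides memory care' holds; open plan-of-correction items 4 > 2 → not met
4. fire-alarm system test 738 days ago vs limit 730 → not met
5. dietary services review 600 days ago vs limit 540 → not met
6. condition 'has more than 50 beds' holds; activity calendar present → met
7. resident-rights training 255 days ago vs limit 365 → met
8. infection-control audit 491 days ago vs limit 540 → met
9. grievance procedure absent → not met
10. resident bill of rights present → met
11. certified medication aides 1 < 4 → not met
Not met: 1, 2, 3, 4, 5, 9, 11

1, 2, 3, 4, 5, 9, 11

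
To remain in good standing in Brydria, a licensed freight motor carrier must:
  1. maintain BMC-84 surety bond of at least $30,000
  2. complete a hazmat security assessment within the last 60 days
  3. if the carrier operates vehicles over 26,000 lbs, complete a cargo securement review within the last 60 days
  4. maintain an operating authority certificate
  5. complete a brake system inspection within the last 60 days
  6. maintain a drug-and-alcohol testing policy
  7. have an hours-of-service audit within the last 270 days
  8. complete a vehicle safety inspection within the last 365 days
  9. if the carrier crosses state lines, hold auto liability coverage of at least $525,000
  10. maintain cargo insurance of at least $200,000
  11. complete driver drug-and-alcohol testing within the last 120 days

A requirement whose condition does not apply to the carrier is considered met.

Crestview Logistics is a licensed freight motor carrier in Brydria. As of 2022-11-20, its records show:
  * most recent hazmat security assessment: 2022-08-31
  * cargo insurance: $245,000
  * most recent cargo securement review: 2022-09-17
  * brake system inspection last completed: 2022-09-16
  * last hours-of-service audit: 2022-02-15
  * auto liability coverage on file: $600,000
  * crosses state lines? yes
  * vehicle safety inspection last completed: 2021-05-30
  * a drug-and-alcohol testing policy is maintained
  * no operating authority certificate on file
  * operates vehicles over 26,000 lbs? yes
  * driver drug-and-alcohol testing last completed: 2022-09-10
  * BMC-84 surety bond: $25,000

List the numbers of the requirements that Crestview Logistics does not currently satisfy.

1, 2, 3, 4, 5, 7, 8

1. BMC-84 surety bond $25,000 < $30,000 → not met
2. hazmat security assessment 81 days ago vs limit 60 → not met
3. condition 'operates vehicles over 26,000 lbs' holds; cargo securement review 64 days ago vs limit 60 → not met
4. operating authority certificate absent → not met
5. brake system inspection 65 days ago vs limit 60 → not met
6. drug-and-alcohol testing policy present → met
7. hours-of-service audit 278 days ago vs limit 270 → not met
8. vehicle safety inspection 539 days ago vs limit 365 → not met
9. condition 'crosses state lines' holds; auto liability coverage $600,000 ≥ $525,000 → met
10. cargo insurance $245,000 ≥ $200,000 → met
11. driver drug-and-alcohol testing 71 days ago vs limit 120 → met
Not met: 1, 2, 3, 4, 5, 7, 8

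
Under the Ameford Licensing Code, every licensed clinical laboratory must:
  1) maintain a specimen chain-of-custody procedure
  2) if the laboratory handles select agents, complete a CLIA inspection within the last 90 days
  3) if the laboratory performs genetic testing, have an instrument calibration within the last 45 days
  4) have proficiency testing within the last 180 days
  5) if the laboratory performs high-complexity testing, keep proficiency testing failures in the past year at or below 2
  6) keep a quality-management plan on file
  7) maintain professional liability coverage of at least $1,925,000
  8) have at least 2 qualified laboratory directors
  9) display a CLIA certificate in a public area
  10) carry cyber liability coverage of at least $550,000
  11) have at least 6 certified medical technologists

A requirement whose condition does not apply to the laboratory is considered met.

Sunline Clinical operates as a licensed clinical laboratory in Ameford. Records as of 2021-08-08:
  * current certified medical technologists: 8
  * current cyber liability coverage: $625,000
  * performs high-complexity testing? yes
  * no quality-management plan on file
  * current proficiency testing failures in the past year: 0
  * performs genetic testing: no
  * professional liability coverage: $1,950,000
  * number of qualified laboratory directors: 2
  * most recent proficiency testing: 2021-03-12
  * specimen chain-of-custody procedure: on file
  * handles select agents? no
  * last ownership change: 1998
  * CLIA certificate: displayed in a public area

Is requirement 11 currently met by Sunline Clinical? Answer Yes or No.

Yes

11. certified medical technologists 8 ≥ 6 → met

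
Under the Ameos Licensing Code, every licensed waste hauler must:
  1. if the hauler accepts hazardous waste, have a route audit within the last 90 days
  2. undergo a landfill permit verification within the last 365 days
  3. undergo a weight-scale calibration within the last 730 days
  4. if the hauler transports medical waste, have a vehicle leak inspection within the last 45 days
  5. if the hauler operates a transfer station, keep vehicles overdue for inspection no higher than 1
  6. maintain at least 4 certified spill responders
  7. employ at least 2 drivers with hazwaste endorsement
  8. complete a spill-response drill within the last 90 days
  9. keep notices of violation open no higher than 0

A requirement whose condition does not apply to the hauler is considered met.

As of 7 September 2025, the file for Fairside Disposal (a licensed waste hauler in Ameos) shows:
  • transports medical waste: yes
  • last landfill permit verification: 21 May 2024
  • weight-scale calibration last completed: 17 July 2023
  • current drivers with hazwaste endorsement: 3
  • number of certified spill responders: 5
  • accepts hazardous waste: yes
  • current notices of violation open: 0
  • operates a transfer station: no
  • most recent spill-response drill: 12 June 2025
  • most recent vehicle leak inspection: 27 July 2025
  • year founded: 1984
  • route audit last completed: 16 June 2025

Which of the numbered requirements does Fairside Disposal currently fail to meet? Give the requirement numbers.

2, 3

1. condition 'accepts hazardous waste' holds; route audit 83 days ago vs limit 90 → met
2. landfill permit verification 474 days ago vs limit 365 → not met
3. weight-scale calibration 783 days ago vs limit 730 → not met
4. condition 'transports medical waste' holds; vehicle leak inspection 42 days ago vs limit 45 → met
5. condition 'operates a transfer station' does not hold → requirement n/a → met
6. certified spill responders 5 ≥ 4 → met
7. drivers with hazwaste endorsement 3 ≥ 2 → met
8. spill-response drill 87 days ago vs limit 90 → met
9. notices of violation open 0 ≤ 0 → met
Not met: 2, 3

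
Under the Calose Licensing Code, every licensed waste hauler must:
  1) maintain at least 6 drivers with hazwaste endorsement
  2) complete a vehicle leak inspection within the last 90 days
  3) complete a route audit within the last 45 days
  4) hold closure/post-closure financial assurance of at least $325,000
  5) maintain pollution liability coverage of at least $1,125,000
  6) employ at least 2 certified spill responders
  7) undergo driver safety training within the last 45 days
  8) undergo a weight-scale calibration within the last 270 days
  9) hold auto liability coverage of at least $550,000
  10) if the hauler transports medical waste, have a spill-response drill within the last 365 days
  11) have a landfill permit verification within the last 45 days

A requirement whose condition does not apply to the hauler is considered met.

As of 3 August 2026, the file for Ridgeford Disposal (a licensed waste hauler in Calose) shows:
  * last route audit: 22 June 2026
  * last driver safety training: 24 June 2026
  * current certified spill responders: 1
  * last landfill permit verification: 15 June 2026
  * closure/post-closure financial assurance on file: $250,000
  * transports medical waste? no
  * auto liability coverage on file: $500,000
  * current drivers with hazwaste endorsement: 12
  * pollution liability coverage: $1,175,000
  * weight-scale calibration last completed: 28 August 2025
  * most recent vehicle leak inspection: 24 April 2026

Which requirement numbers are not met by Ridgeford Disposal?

1. drivers with hazwaste endorsement 12 ≥ 6 → met
2. vehicle leak inspection 101 days ago vs limit 90 → not met
3. route audit 42 days ago vs limit 45 → met
4. closure/post-closure financial assurance $250,000 < $325,000 → not met
5. pollution liability coverage $1,175,000 ≥ $1,125,000 → met
6. certified spill responders 1 < 2 → not met
7. driver safety training 40 days ago vs limit 45 → met
8. weight-scale calibration 340 days ago vs limit 270 → not met
9. auto liability coverage $500,000 < $550,000 → not met
10. condition 'transports medical waste' does not hold → requirement n/a → met
11. landfill permit verification 49 days ago vs limit 45 → not met
Not met: 2, 4, 6, 8, 9, 11

2, 4, 6, 8, 9, 11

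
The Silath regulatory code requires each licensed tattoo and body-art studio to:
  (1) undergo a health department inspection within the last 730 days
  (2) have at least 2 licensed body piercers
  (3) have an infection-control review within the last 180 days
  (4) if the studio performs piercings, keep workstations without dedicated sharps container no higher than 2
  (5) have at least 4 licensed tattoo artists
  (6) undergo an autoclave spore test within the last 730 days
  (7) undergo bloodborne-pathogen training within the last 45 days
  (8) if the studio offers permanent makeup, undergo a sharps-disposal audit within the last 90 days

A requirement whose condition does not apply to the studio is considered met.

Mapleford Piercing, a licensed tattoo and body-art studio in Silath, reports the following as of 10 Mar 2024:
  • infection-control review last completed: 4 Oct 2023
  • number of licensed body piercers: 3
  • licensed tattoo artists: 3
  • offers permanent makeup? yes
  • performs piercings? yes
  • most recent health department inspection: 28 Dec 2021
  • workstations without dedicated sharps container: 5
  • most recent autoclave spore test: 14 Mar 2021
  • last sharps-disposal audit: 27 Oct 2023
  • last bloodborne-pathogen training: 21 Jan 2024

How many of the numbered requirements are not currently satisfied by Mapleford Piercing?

6

1. health department inspection 803 days ago vs limit 730 → not met
2. licensed body piercers 3 ≥ 2 → met
3. infection-control review 158 days ago vs limit 180 → met
4. condition 'performs piercings' holds; workstations without dedicated sharps container 5 > 2 → not met
5. licensed tattoo artists 3 < 4 → not met
6. autoclave spore test 1092 days ago vs limit 730 → not met
7. bloodborne-pathogen training 49 days ago vs limit 45 → not met
8. condition 'offers permanent makeup' holds; sharps-disposal audit 135 days ago vs limit 90 → not met
Not met: 6 of 8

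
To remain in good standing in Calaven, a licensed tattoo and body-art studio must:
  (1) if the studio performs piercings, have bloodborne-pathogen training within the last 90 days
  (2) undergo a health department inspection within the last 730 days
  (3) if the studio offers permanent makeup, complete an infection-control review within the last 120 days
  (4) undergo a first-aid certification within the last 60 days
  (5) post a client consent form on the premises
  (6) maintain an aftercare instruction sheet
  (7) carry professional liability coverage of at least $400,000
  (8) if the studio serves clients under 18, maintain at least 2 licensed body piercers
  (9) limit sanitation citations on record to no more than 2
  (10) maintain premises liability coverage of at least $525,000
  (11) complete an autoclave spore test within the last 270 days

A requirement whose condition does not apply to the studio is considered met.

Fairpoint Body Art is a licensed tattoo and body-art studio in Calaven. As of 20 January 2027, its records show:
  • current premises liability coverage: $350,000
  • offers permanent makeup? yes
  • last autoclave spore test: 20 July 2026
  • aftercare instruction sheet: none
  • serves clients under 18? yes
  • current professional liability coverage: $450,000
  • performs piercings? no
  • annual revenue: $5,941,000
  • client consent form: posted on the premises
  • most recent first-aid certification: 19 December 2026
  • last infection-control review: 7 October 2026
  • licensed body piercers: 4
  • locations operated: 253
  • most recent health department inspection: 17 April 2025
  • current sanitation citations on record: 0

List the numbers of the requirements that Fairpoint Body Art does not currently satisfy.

6, 10

1. condition 'performs piercings' does not hold → requirement n/a → met
2. health department inspection 643 days ago vs limit 730 → met
3. condition 'offers permanent makeup' holds; infection-control review 105 days ago vs limit 120 → met
4. first-aid certification 32 days ago vs limit 60 → met
5. client consent form present → met
6. aftercare instruction sheet absent → not met
7. professional liability coverage $450,000 ≥ $400,000 → met
8. condition 'serves clients under 18' holds; licensed body piercers 4 ≥ 2 → met
9. sanitation citations on record 0 ≤ 2 → met
10. premises liability coverage $350,000 < $525,000 → not met
11. autoclave spore test 184 days ago vs limit 270 → met
Not met: 6, 10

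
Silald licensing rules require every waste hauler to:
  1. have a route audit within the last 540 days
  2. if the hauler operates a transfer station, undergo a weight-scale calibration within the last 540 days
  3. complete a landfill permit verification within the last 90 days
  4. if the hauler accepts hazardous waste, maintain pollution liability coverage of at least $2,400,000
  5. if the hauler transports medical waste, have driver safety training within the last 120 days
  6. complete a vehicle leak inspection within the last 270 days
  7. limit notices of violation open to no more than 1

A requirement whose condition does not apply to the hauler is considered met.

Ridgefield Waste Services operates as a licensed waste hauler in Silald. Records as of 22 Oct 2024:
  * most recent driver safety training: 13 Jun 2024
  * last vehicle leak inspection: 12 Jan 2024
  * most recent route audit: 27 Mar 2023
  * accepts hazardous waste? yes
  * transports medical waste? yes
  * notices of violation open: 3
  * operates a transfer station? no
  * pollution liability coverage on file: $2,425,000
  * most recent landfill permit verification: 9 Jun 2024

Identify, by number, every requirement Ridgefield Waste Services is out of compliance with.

1. route audit 575 days ago vs limit 540 → not met
2. condition 'operates a transfer station' does not hold → requirement n/a → met
3. landfill permit verification 135 days ago vs limit 90 → not met
4. condition 'accepts hazardous waste' holds; pollution liability coverage $2,425,000 ≥ $2,400,000 → met
5. condition 'transports medical waste' holds; driver safety training 131 days ago vs limit 120 → not met
6. vehicle leak inspection 284 days ago vs limit 270 → not met
7. notices of violation open 3 > 1 → not met
Not met: 1, 3, 5, 6, 7

1, 3, 5, 6, 7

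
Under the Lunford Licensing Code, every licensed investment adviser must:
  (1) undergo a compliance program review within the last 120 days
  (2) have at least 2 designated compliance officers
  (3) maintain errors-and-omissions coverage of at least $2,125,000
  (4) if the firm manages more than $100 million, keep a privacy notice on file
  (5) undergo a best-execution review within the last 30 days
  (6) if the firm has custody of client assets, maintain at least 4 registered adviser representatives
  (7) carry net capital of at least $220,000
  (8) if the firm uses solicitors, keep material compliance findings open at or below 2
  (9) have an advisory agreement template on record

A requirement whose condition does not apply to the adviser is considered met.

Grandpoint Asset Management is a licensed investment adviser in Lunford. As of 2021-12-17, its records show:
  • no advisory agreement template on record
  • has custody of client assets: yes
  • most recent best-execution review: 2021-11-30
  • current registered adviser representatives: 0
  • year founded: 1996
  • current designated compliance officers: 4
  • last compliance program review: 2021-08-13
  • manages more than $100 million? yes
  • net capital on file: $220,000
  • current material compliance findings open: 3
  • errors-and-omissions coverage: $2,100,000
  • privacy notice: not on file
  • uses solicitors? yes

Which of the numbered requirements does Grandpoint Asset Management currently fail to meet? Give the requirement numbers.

1. compliance program review 126 days ago vs limit 120 → not met
2. designated compliance officers 4 ≥ 2 → met
3. errors-and-omissions coverage $2,100,000 < $2,125,000 → not met
4. condition 'manages more than $100 million' holds; privacy notice absent → not met
5. best-execution review 17 days ago vs limit 30 → met
6. condition 'has custody of client assets' holds; registered adviser representatives 0 < 4 → not met
7. net capital $220,000 ≥ $220,000 → met
8. condition 'uses solicitors' holds; material compliance findings open 3 > 2 → not met
9. advisory agreement template absent → not met
Not met: 1, 3, 4, 6, 8, 9

1, 3, 4, 6, 8, 9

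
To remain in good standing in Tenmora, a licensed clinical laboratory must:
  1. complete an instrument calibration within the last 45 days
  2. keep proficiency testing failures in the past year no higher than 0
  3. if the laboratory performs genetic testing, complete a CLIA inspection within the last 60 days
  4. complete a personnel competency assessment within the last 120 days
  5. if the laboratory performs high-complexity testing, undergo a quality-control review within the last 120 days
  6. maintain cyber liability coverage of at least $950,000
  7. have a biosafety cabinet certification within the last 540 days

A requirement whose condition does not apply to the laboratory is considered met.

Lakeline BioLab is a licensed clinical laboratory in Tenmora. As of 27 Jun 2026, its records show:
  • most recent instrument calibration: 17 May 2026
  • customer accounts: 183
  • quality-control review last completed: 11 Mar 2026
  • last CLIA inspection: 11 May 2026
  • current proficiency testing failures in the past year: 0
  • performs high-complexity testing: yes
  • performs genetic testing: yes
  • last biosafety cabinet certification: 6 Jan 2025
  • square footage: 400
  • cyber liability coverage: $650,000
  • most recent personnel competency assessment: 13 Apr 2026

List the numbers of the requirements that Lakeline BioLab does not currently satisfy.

1. instrument calibration 41 days ago vs limit 45 → met
2. proficiency testing failures in the past year 0 ≤ 0 → met
3. condition 'performs genetic testing' holds; CLIA inspection 47 days ago vs limit 60 → met
4. personnel competency assessment 75 days ago vs limit 120 → met
5. condition 'performs high-complexity testing' holds; quality-control review 108 days ago vs limit 120 → met
6. cyber liability coverage $650,000 < $950,000 → not met
7. biosafety cabinet certification 537 days ago vs limit 540 → met
Not met: 6

6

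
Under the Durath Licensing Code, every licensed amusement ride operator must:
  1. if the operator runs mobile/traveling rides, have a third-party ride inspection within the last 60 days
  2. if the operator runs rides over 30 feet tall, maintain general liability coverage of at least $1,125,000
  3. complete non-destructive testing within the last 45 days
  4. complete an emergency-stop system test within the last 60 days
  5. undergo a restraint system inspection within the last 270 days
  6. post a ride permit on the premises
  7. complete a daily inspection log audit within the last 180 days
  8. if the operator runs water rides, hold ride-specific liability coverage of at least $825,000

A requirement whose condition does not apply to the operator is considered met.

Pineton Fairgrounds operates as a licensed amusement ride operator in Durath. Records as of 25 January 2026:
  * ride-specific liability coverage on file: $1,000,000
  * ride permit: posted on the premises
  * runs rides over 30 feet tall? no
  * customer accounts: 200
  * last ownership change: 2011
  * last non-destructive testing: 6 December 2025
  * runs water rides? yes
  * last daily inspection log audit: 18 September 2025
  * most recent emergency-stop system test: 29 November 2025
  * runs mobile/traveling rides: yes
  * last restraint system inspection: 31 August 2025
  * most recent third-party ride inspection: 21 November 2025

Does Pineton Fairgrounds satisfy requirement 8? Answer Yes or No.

8. condition 'runs water rides' holds; ride-specific liability coverage $1,000,000 ≥ $825,000 → met

Yes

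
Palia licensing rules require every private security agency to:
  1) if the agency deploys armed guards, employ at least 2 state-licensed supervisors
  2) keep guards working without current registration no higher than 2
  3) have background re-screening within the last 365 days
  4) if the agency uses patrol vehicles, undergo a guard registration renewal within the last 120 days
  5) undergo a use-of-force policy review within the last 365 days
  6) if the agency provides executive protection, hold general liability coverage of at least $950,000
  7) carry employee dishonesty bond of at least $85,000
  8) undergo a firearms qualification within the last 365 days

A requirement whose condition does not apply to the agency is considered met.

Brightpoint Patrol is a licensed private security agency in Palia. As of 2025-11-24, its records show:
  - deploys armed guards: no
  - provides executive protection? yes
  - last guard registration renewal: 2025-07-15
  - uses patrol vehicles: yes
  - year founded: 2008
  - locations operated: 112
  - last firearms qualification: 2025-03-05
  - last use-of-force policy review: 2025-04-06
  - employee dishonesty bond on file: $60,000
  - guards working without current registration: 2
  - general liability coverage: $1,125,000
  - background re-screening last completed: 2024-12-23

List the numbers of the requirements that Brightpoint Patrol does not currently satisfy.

1. condition 'deploys armed guards' does not hold → requirement n/a → met
2. guards working without current registration 2 ≤ 2 → met
3. background re-screening 336 days ago vs limit 365 → met
4. condition 'uses patrol vehicles' holds; guard registration renewal 132 days ago vs limit 120 → not met
5. use-of-force policy review 232 days ago vs limit 365 → met
6. condition 'provides executive protection' holds; general liability coverage $1,125,000 ≥ $950,000 → met
7. employee dishonesty bond $60,000 < $85,000 → not met
8. firearms qualification 264 days ago vs limit 365 → met
Not met: 4, 7

4, 7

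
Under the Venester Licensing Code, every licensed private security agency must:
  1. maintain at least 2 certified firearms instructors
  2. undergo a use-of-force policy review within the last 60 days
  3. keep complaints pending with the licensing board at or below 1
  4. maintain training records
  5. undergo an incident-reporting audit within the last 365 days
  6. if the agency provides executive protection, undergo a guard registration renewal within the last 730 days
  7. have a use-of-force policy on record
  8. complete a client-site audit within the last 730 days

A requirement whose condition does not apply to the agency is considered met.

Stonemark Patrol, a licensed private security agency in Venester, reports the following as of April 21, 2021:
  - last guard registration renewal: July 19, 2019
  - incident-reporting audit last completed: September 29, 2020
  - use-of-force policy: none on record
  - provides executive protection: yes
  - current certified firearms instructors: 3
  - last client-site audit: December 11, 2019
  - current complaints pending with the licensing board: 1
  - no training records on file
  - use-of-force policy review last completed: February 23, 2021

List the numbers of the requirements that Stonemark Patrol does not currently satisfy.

4, 7

1. certified firearms instructors 3 ≥ 2 → met
2. use-of-force policy review 57 days ago vs limit 60 → met
3. complaints pending with the licensing board 1 ≤ 1 → met
4. training records absent → not met
5. incident-reporting audit 204 days ago vs limit 365 → met
6. condition 'provides executive protection' holds; guard registration renewal 642 days ago vs limit 730 → met
7. use-of-force policy absent → not met
8. client-site audit 497 days ago vs limit 730 → met
Not met: 4, 7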